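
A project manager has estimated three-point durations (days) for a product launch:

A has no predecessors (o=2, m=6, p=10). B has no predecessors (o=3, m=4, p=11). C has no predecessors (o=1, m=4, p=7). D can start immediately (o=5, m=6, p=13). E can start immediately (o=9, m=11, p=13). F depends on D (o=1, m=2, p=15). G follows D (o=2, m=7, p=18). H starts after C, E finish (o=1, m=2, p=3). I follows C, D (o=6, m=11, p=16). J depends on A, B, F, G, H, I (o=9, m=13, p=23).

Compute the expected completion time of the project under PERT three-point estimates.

te_A = (2 + 4·6 + 10)/6 = 36/6 = 6
te_B = (3 + 4·4 + 11)/6 = 30/6 = 5
te_C = (1 + 4·4 + 7)/6 = 24/6 = 4
te_D = (5 + 4·6 + 13)/6 = 42/6 = 7
te_E = (9 + 4·11 + 13)/6 = 66/6 = 11
te_F = (1 + 4·2 + 15)/6 = 24/6 = 4
te_G = (2 + 4·7 + 18)/6 = 48/6 = 8
te_H = (1 + 4·2 + 3)/6 = 12/6 = 2
te_I = (6 + 4·11 + 16)/6 = 66/6 = 11
te_J = (9 + 4·13 + 23)/6 = 84/6 = 14

Forward pass:
ES_A = 0; EF_A = 6
ES_B = 0; EF_B = 5
ES_C = 0; EF_C = 4
ES_D = 0; EF_D = 7
ES_E = 0; EF_E = 11
ES_F = 7; EF_F = 7+4 = 11
ES_G = 7; EF_G = 7+8 = 15
ES_H = max(EF_C=4, EF_E=11) = 11; EF_H = 11+2 = 13
ES_I = max(EF_C=4, EF_D=7) = 7; EF_I = 7+11 = 18
ES_J = max(EF_A=6, EF_B=5, EF_F=11, EF_G=15, EF_H=13, EF_I=18) = 18; EF_J = 18+14 = 32
Expected project duration μ = 32 days. Critical path: D → I → J.

32 days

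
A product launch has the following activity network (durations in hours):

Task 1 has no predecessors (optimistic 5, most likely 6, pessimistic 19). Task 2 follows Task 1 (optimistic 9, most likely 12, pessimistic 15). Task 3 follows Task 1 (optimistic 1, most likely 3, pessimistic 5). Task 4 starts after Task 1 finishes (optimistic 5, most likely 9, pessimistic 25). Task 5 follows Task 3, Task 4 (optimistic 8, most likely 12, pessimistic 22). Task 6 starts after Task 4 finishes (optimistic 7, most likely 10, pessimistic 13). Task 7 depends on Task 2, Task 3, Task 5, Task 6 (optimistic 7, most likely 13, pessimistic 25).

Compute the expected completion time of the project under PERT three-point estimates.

46 hours

te_Task 1 = (5 + 4·6 + 19)/6 = 48/6 = 8
te_Task 2 = (9 + 4·12 + 15)/6 = 72/6 = 12
te_Task 3 = (1 + 4·3 + 5)/6 = 18/6 = 3
te_Task 4 = (5 + 4·9 + 25)/6 = 66/6 = 11
te_Task 5 = (8 + 4·12 + 22)/6 = 78/6 = 13
te_Task 6 = (7 + 4·10 + 13)/6 = 60/6 = 10
te_Task 7 = (7 + 4·13 + 25)/6 = 84/6 = 14

Forward pass:
ES_Task 1 = 0; EF_Task 1 = 8
ES_Task 2 = 8; EF_Task 2 = 8+12 = 20
ES_Task 3 = 8; EF_Task 3 = 8+3 = 11
ES_Task 4 = 8; EF_Task 4 = 8+11 = 19
ES_Task 5 = max(EF_Task 3=11, EF_Task 4=19) = 19; EF_Task 5 = 19+13 = 32
ES_Task 6 = 19; EF_Task 6 = 19+10 = 29
ES_Task 7 = max(EF_Task 2=20, EF_Task 3=11, EF_Task 5=32, EF_Task 6=29) = 32; EF_Task 7 = 32+14 = 46
Expected project duration μ = 46 hours. Critical path: Task 1 → Task 4 → Task 5 → Task 7.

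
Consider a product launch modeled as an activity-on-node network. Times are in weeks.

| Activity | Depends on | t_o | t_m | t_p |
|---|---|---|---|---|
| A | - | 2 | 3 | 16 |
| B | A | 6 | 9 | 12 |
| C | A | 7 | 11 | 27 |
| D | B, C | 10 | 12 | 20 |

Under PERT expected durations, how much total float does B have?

4 weeks

te_A = (2 + 4·3 + 16)/6 = 30/6 = 5
te_B = (6 + 4·9 + 12)/6 = 54/6 = 9
te_C = (7 + 4·11 + 27)/6 = 78/6 = 13
te_D = (10 + 4·12 + 20)/6 = 78/6 = 13

Forward pass:
ES_A = 0; EF_A = 5
ES_B = 5; EF_B = 5+9 = 14
ES_C = 5; EF_C = 5+13 = 18
ES_D = max(EF_B=14, EF_C=18) = 18; EF_D = 18+13 = 31
Expected project duration μ = 31 weeks. Critical path: A → C → D.

Backward pass:
LF_D = 31; LS_D = 31−13 = 18
LF_C = LS_D = 18; LS_C = 18−13 = 5
LF_B = LS_D = 18; LS_B = 18−9 = 9
LF_A = min(LS_B=9, LS_C=5) = 5; LS_A = 5−5 = 0
Slack_B = LS_B − ES_B = 9 − 5 = 4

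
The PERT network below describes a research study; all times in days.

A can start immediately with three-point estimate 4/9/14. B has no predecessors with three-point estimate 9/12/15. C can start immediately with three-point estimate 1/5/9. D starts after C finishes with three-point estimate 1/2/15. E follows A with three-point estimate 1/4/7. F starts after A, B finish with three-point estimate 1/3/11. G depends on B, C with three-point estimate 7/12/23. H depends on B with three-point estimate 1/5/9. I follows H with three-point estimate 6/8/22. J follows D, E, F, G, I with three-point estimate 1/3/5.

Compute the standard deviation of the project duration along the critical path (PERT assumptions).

te_A = (4 + 4·9 + 14)/6 = 54/6 = 9; σ²_A = ((14−4)/6)² = 2.778
te_B = (9 + 4·12 + 15)/6 = 72/6 = 12; σ²_B = ((15−9)/6)² = 1.000
te_C = (1 + 4·5 + 9)/6 = 30/6 = 5; σ²_C = ((9−1)/6)² = 1.778
te_D = (1 + 4·2 + 15)/6 = 24/6 = 4; σ²_D = ((15−1)/6)² = 5.444
te_E = (1 + 4·4 + 7)/6 = 24/6 = 4; σ²_E = ((7−1)/6)² = 1.000
te_F = (1 + 4·3 + 11)/6 = 24/6 = 4; σ²_F = ((11−1)/6)² = 2.778
te_G = (7 + 4·12 + 23)/6 = 78/6 = 13; σ²_G = ((23−7)/6)² = 7.111
te_H = (1 + 4·5 + 9)/6 = 30/6 = 5; σ²_H = ((9−1)/6)² = 1.778
te_I = (6 + 4·8 + 22)/6 = 60/6 = 10; σ²_I = ((22−6)/6)² = 7.111
te_J = (1 + 4·3 + 5)/6 = 18/6 = 3; σ²_J = ((5−1)/6)² = 0.444

Forward pass:
ES_A = 0; EF_A = 9
ES_B = 0; EF_B = 12
ES_C = 0; EF_C = 5
ES_D = 5; EF_D = 5+4 = 9
ES_E = 9; EF_E = 9+4 = 13
ES_F = max(EF_A=9, EF_B=12) = 12; EF_F = 12+4 = 16
ES_G = max(EF_B=12, EF_C=5) = 12; EF_G = 12+13 = 25
ES_H = 12; EF_H = 12+5 = 17
ES_I = 17; EF_I = 17+10 = 27
ES_J = max(EF_D=9, EF_E=13, EF_F=16, EF_G=25, EF_I=27) = 27; EF_J = 27+3 = 30
Expected project duration μ = 30 days. Critical path: B → H → I → J.

Variance along critical path = 1.000 + 1.778 + 7.111 + 0.444 = 10.333
σ = √10.333 = 3.215 days

3.21 days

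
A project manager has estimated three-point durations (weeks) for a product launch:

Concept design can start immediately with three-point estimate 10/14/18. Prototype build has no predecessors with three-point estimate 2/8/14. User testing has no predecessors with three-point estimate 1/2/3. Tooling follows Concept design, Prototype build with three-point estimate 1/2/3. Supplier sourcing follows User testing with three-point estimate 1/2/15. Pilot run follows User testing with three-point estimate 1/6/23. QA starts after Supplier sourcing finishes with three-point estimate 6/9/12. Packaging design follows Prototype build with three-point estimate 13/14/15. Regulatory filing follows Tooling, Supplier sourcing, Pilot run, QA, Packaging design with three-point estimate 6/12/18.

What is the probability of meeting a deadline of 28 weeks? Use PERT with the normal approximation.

te_Concept design = (10 + 4·14 + 18)/6 = 84/6 = 14; σ²_Concept design = ((18−10)/6)² = 1.778
te_Prototype build = (2 + 4·8 + 14)/6 = 48/6 = 8; σ²_Prototype build = ((14−2)/6)² = 4.000
te_User testing = (1 + 4·2 + 3)/6 = 12/6 = 2; σ²_User testing = ((3−1)/6)² = 0.111
te_Tooling = (1 + 4·2 + 3)/6 = 12/6 = 2; σ²_Tooling = ((3−1)/6)² = 0.111
te_Supplier sourcing = (1 + 4·2 + 15)/6 = 24/6 = 4; σ²_Supplier sourcing = ((15−1)/6)² = 5.444
te_Pilot run = (1 + 4·6 + 23)/6 = 48/6 = 8; σ²_Pilot run = ((23−1)/6)² = 13.444
te_QA = (6 + 4·9 + 12)/6 = 54/6 = 9; σ²_QA = ((12−6)/6)² = 1.000
te_Packaging design = (13 + 4·14 + 15)/6 = 84/6 = 14; σ²_Packaging design = ((15−13)/6)² = 0.111
te_Regulatory filing = (6 + 4·12 + 18)/6 = 72/6 = 12; σ²_Regulatory filing = ((18−6)/6)² = 4.000

Forward pass:
ES_Concept design = 0; EF_Concept design = 14
ES_Prototype build = 0; EF_Prototype build = 8
ES_User testing = 0; EF_User testing = 2
ES_Tooling = max(EF_Concept design=14, EF_Prototype build=8) = 14; EF_Tooling = 14+2 = 16
ES_Supplier sourcing = 2; EF_Supplier sourcing = 2+4 = 6
ES_Pilot run = 2; EF_Pilot run = 2+8 = 10
ES_QA = 6; EF_QA = 6+9 = 15
ES_Packaging design = 8; EF_Packaging design = 8+14 = 22
ES_Regulatory filing = max(EF_Tooling=16, EF_Supplier sourcing=6, EF_Pilot run=10, EF_QA=15, EF_Packaging design=22) = 22; EF_Regulatory filing = 22+12 = 34
Expected project duration μ = 34 weeks. Critical path: Prototype build → Packaging design → Regulatory filing.

Variance along critical path = 4.000 + 0.111 + 4.000 = 8.111; σ = √8.111 = 2.848 weeks.
Z = (28 − 34) / 2.848 = -2.107
P(T ≤ 28) = Φ(-2.107) ≈ 0.018

0.018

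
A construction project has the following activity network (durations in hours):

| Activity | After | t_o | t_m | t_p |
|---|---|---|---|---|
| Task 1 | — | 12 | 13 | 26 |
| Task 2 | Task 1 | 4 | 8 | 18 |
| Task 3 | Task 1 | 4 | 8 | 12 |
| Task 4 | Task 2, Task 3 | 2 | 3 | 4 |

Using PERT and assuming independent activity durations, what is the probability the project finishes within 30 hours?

te_Task 1 = (12 + 4·13 + 26)/6 = 90/6 = 15; σ²_Task 1 = ((26−12)/6)² = 5.444
te_Task 2 = (4 + 4·8 + 18)/6 = 54/6 = 9; σ²_Task 2 = ((18−4)/6)² = 5.444
te_Task 3 = (4 + 4·8 + 12)/6 = 48/6 = 8; σ²_Task 3 = ((12−4)/6)² = 1.778
te_Task 4 = (2 + 4·3 + 4)/6 = 18/6 = 3; σ²_Task 4 = ((4−2)/6)² = 0.111

Forward pass:
ES_Task 1 = 0; EF_Task 1 = 15
ES_Task 2 = 15; EF_Task 2 = 15+9 = 24
ES_Task 3 = 15; EF_Task 3 = 15+8 = 23
ES_Task 4 = max(EF_Task 2=24, EF_Task 3=23) = 24; EF_Task 4 = 24+3 = 27
Expected project duration μ = 27 hours. Critical path: Task 1 → Task 2 → Task 4.

Variance along critical path = 5.444 + 5.444 + 0.111 = 11.000; σ = √11.000 = 3.317 hours.
Z = (30 − 27) / 3.317 = 0.905
P(T ≤ 30) = Φ(0.905) ≈ 0.817

0.817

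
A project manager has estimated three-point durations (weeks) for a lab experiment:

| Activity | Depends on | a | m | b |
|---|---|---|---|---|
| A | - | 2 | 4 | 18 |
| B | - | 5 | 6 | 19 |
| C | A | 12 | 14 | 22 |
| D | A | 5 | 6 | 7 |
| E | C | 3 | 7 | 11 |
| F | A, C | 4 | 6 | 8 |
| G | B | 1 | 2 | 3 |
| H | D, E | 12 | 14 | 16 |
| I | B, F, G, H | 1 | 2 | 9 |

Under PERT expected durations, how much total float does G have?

te_A = (2 + 4·4 + 18)/6 = 36/6 = 6
te_B = (5 + 4·6 + 19)/6 = 48/6 = 8
te_C = (12 + 4·14 + 22)/6 = 90/6 = 15
te_D = (5 + 4·6 + 7)/6 = 36/6 = 6
te_E = (3 + 4·7 + 11)/6 = 42/6 = 7
te_F = (4 + 4·6 + 8)/6 = 36/6 = 6
te_G = (1 + 4·2 + 3)/6 = 12/6 = 2
te_H = (12 + 4·14 + 16)/6 = 84/6 = 14
te_I = (1 + 4·2 + 9)/6 = 18/6 = 3

Forward pass:
ES_A = 0; EF_A = 6
ES_B = 0; EF_B = 8
ES_C = 6; EF_C = 6+15 = 21
ES_D = 6; EF_D = 6+6 = 12
ES_E = 21; EF_E = 21+7 = 28
ES_F = max(EF_A=6, EF_C=21) = 21; EF_F = 21+6 = 27
ES_G = 8; EF_G = 8+2 = 10
ES_H = max(EF_D=12, EF_E=28) = 28; EF_H = 28+14 = 42
ES_I = max(EF_B=8, EF_F=27, EF_G=10, EF_H=42) = 42; EF_I = 42+3 = 45
Expected project duration μ = 45 weeks. Critical path: A → C → E → H → I.

Backward pass:
LF_I = 45; LS_I = 45−3 = 42
LF_H = LS_I = 42; LS_H = 42−14 = 28
LF_G = LS_I = 42; LS_G = 42−2 = 40
LF_F = LS_I = 42; LS_F = 42−6 = 36
LF_E = LS_H = 28; LS_E = 28−7 = 21
LF_D = LS_H = 28; LS_D = 28−6 = 22
LF_C = min(LS_E=21, LS_F=36) = 21; LS_C = 21−15 = 6
LF_B = min(LS_G=40, LS_I=42) = 40; LS_B = 40−8 = 32
LF_A = min(LS_C=6, LS_D=22, LS_F=36) = 6; LS_A = 6−6 = 0
Slack_G = LS_G − ES_G = 40 − 8 = 32

32 weeks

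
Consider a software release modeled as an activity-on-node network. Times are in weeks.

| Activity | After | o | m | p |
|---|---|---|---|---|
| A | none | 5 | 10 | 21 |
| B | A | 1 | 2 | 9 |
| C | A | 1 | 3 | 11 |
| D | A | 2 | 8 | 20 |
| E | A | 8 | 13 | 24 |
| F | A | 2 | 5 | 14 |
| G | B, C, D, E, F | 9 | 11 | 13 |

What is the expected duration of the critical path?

te_A = (5 + 4·10 + 21)/6 = 66/6 = 11
te_B = (1 + 4·2 + 9)/6 = 18/6 = 3
te_C = (1 + 4·3 + 11)/6 = 24/6 = 4
te_D = (2 + 4·8 + 20)/6 = 54/6 = 9
te_E = (8 + 4·13 + 24)/6 = 84/6 = 14
te_F = (2 + 4·5 + 14)/6 = 36/6 = 6
te_G = (9 + 4·11 + 13)/6 = 66/6 = 11

Forward pass:
ES_A = 0; EF_A = 11
ES_B = 11; EF_B = 11+3 = 14
ES_C = 11; EF_C = 11+4 = 15
ES_D = 11; EF_D = 11+9 = 20
ES_E = 11; EF_E = 11+14 = 25
ES_F = 11; EF_F = 11+6 = 17
ES_G = max(EF_B=14, EF_C=15, EF_D=20, EF_E=25, EF_F=17) = 25; EF_G = 25+11 = 36
Expected project duration μ = 36 weeks. Critical path: A → E → G.

36 weeks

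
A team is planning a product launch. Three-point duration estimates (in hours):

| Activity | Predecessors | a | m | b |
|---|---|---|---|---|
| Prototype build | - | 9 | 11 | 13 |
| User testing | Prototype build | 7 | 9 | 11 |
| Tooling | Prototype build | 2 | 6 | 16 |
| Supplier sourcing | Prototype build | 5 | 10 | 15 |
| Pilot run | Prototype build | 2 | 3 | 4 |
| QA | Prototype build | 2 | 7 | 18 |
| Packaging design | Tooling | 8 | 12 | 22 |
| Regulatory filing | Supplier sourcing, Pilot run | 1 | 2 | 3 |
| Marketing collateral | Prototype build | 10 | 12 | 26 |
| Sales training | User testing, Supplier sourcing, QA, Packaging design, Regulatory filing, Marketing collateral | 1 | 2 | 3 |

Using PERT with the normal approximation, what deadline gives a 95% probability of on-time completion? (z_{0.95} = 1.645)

38.6 hours

te_Prototype build = (9 + 4·11 + 13)/6 = 66/6 = 11; σ²_Prototype build = ((13−9)/6)² = 0.444
te_User testing = (7 + 4·9 + 11)/6 = 54/6 = 9; σ²_User testing = ((11−7)/6)² = 0.444
te_Tooling = (2 + 4·6 + 16)/6 = 42/6 = 7; σ²_Tooling = ((16−2)/6)² = 5.444
te_Supplier sourcing = (5 + 4·10 + 15)/6 = 60/6 = 10; σ²_Supplier sourcing = ((15−5)/6)² = 2.778
te_Pilot run = (2 + 4·3 + 4)/6 = 18/6 = 3; σ²_Pilot run = ((4−2)/6)² = 0.111
te_QA = (2 + 4·7 + 18)/6 = 48/6 = 8; σ²_QA = ((18−2)/6)² = 7.111
te_Packaging design = (8 + 4·12 + 22)/6 = 78/6 = 13; σ²_Packaging design = ((22−8)/6)² = 5.444
te_Regulatory filing = (1 + 4·2 + 3)/6 = 12/6 = 2; σ²_Regulatory filing = ((3−1)/6)² = 0.111
te_Marketing collateral = (10 + 4·12 + 26)/6 = 84/6 = 14; σ²_Marketing collateral = ((26−10)/6)² = 7.111
te_Sales training = (1 + 4·2 + 3)/6 = 12/6 = 2; σ²_Sales training = ((3−1)/6)² = 0.111

Forward pass:
ES_Prototype build = 0; EF_Prototype build = 11
ES_User testing = 11; EF_User testing = 11+9 = 20
ES_Tooling = 11; EF_Tooling = 11+7 = 18
ES_Supplier sourcing = 11; EF_Supplier sourcing = 11+10 = 21
ES_Pilot run = 11; EF_Pilot run = 11+3 = 14
ES_QA = 11; EF_QA = 11+8 = 19
ES_Packaging design = 18; EF_Packaging design = 18+13 = 31
ES_Regulatory filing = max(EF_Supplier sourcing=21, EF_Pilot run=14) = 21; EF_Regulatory filing = 21+2 = 23
ES_Marketing collateral = 11; EF_Marketing collateral = 11+14 = 25
ES_Sales training = max(EF_User testing=20, EF_Supplier sourcing=21, EF_QA=19, EF_Packaging design=31, EF_Regulatory filing=23, EF_Marketing collateral=25) = 31; EF_Sales training = 31+2 = 33
Expected project duration μ = 33 hours. Critical path: Prototype build → Tooling → Packaging design → Sales training.

Variance along critical path = 0.444 + 5.444 + 5.444 + 0.111 = 11.444; σ = 3.383 hours.
D = μ + z·σ = 33 + 1.645·3.383 = 38.6 hours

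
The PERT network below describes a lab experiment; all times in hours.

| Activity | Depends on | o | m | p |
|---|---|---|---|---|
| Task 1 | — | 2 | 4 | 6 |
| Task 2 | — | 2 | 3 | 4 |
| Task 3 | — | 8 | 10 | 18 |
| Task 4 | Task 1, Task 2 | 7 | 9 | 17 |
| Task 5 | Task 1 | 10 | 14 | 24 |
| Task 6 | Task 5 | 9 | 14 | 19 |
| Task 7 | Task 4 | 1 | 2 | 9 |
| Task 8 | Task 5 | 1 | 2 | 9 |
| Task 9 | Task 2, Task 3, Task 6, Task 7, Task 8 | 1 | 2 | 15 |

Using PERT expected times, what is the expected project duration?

37 hours

te_Task 1 = (2 + 4·4 + 6)/6 = 24/6 = 4
te_Task 2 = (2 + 4·3 + 4)/6 = 18/6 = 3
te_Task 3 = (8 + 4·10 + 18)/6 = 66/6 = 11
te_Task 4 = (7 + 4·9 + 17)/6 = 60/6 = 10
te_Task 5 = (10 + 4·14 + 24)/6 = 90/6 = 15
te_Task 6 = (9 + 4·14 + 19)/6 = 84/6 = 14
te_Task 7 = (1 + 4·2 + 9)/6 = 18/6 = 3
te_Task 8 = (1 + 4·2 + 9)/6 = 18/6 = 3
te_Task 9 = (1 + 4·2 + 15)/6 = 24/6 = 4

Forward pass:
ES_Task 1 = 0; EF_Task 1 = 4
ES_Task 2 = 0; EF_Task 2 = 3
ES_Task 3 = 0; EF_Task 3 = 11
ES_Task 4 = max(EF_Task 1=4, EF_Task 2=3) = 4; EF_Task 4 = 4+10 = 14
ES_Task 5 = 4; EF_Task 5 = 4+15 = 19
ES_Task 6 = 19; EF_Task 6 = 19+14 = 33
ES_Task 7 = 14; EF_Task 7 = 14+3 = 17
ES_Task 8 = 19; EF_Task 8 = 19+3 = 22
ES_Task 9 = max(EF_Task 2=3, EF_Task 3=11, EF_Task 6=33, EF_Task 7=17, EF_Task 8=22) = 33; EF_Task 9 = 33+4 = 37
Expected project duration μ = 37 hours. Critical path: Task 1 → Task 5 → Task 6 → Task 9.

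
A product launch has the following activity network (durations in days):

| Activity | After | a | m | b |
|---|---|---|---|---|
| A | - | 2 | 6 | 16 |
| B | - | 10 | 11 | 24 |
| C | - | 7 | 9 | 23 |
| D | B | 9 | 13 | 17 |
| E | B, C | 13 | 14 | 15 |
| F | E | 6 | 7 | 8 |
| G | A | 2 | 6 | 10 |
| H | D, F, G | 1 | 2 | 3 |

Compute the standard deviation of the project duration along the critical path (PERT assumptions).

2.40 days

te_A = (2 + 4·6 + 16)/6 = 42/6 = 7; σ²_A = ((16−2)/6)² = 5.444
te_B = (10 + 4·11 + 24)/6 = 78/6 = 13; σ²_B = ((24−10)/6)² = 5.444
te_C = (7 + 4·9 + 23)/6 = 66/6 = 11; σ²_C = ((23−7)/6)² = 7.111
te_D = (9 + 4·13 + 17)/6 = 78/6 = 13; σ²_D = ((17−9)/6)² = 1.778
te_E = (13 + 4·14 + 15)/6 = 84/6 = 14; σ²_E = ((15−13)/6)² = 0.111
te_F = (6 + 4·7 + 8)/6 = 42/6 = 7; σ²_F = ((8−6)/6)² = 0.111
te_G = (2 + 4·6 + 10)/6 = 36/6 = 6; σ²_G = ((10−2)/6)² = 1.778
te_H = (1 + 4·2 + 3)/6 = 12/6 = 2; σ²_H = ((3−1)/6)² = 0.111

Forward pass:
ES_A = 0; EF_A = 7
ES_B = 0; EF_B = 13
ES_C = 0; EF_C = 11
ES_D = 13; EF_D = 13+13 = 26
ES_E = max(EF_B=13, EF_C=11) = 13; EF_E = 13+14 = 27
ES_F = 27; EF_F = 27+7 = 34
ES_G = 7; EF_G = 7+6 = 13
ES_H = max(EF_D=26, EF_F=34, EF_G=13) = 34; EF_H = 34+2 = 36
Expected project duration μ = 36 days. Critical path: B → E → F → H.

Variance along critical path = 5.444 + 0.111 + 0.111 + 0.111 = 5.778
σ = √5.778 = 2.404 days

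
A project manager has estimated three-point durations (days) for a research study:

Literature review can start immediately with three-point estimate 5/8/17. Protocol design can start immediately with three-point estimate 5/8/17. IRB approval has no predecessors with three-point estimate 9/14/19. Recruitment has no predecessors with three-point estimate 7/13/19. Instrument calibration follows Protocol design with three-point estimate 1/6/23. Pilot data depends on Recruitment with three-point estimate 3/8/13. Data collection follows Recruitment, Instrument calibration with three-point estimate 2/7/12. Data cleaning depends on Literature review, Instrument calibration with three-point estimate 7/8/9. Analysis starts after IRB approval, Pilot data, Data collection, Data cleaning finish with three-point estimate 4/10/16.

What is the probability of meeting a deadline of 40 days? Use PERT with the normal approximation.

0.859

te_Literature review = (5 + 4·8 + 17)/6 = 54/6 = 9; σ²_Literature review = ((17−5)/6)² = 4.000
te_Protocol design = (5 + 4·8 + 17)/6 = 54/6 = 9; σ²_Protocol design = ((17−5)/6)² = 4.000
te_IRB approval = (9 + 4·14 + 19)/6 = 84/6 = 14; σ²_IRB approval = ((19−9)/6)² = 2.778
te_Recruitment = (7 + 4·13 + 19)/6 = 78/6 = 13; σ²_Recruitment = ((19−7)/6)² = 4.000
te_Instrument calibration = (1 + 4·6 + 23)/6 = 48/6 = 8; σ²_Instrument calibration = ((23−1)/6)² = 13.444
te_Pilot data = (3 + 4·8 + 13)/6 = 48/6 = 8; σ²_Pilot data = ((13−3)/6)² = 2.778
te_Data collection = (2 + 4·7 + 12)/6 = 42/6 = 7; σ²_Data collection = ((12−2)/6)² = 2.778
te_Data cleaning = (7 + 4·8 + 9)/6 = 48/6 = 8; σ²_Data cleaning = ((9−7)/6)² = 0.111
te_Analysis = (4 + 4·10 + 16)/6 = 60/6 = 10; σ²_Analysis = ((16−4)/6)² = 4.000

Forward pass:
ES_Literature review = 0; EF_Literature review = 9
ES_Protocol design = 0; EF_Protocol design = 9
ES_IRB approval = 0; EF_IRB approval = 14
ES_Recruitment = 0; EF_Recruitment = 13
ES_Instrument calibration = 9; EF_Instrument calibration = 9+8 = 17
ES_Pilot data = 13; EF_Pilot data = 13+8 = 21
ES_Data collection = max(EF_Recruitment=13, EF_Instrument calibration=17) = 17; EF_Data collection = 17+7 = 24
ES_Data cleaning = max(EF_Literature review=9, EF_Instrument calibration=17) = 17; EF_Data cleaning = 17+8 = 25
ES_Analysis = max(EF_IRB approval=14, EF_Pilot data=21, EF_Data collection=24, EF_Data cleaning=25) = 25; EF_Analysis = 25+10 = 35
Expected project duration μ = 35 days. Critical path: Protocol design → Instrument calibration → Data cleaning → Analysis.

Variance along critical path = 4.000 + 13.444 + 0.111 + 4.000 = 21.556; σ = √21.556 = 4.643 days.
Z = (40 − 35) / 4.643 = 1.077
P(T ≤ 40) = Φ(1.077) ≈ 0.859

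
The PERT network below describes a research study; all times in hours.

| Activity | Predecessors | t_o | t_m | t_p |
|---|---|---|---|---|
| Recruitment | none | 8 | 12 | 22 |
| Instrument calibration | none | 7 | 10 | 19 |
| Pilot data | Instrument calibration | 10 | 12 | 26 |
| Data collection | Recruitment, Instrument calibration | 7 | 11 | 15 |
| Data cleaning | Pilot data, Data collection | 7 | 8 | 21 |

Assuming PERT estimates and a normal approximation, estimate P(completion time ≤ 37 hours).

te_Recruitment = (8 + 4·12 + 22)/6 = 78/6 = 13; σ²_Recruitment = ((22−8)/6)² = 5.444
te_Instrument calibration = (7 + 4·10 + 19)/6 = 66/6 = 11; σ²_Instrument calibration = ((19−7)/6)² = 4.000
te_Pilot data = (10 + 4·12 + 26)/6 = 84/6 = 14; σ²_Pilot data = ((26−10)/6)² = 7.111
te_Data collection = (7 + 4·11 + 15)/6 = 66/6 = 11; σ²_Data collection = ((15−7)/6)² = 1.778
te_Data cleaning = (7 + 4·8 + 21)/6 = 60/6 = 10; σ²_Data cleaning = ((21−7)/6)² = 5.444

Forward pass:
ES_Recruitment = 0; EF_Recruitment = 13
ES_Instrument calibration = 0; EF_Instrument calibration = 11
ES_Pilot data = 11; EF_Pilot data = 11+14 = 25
ES_Data collection = max(EF_Recruitment=13, EF_Instrument calibration=11) = 13; EF_Data collection = 13+11 = 24
ES_Data cleaning = max(EF_Pilot data=25, EF_Data collection=24) = 25; EF_Data cleaning = 25+10 = 35
Expected project duration μ = 35 hours. Critical path: Instrument calibration → Pilot data → Data cleaning.

Variance along critical path = 4.000 + 7.111 + 5.444 = 16.556; σ = √16.556 = 4.069 hours.
Z = (37 − 35) / 4.069 = 0.492
P(T ≤ 37) = Φ(0.492) ≈ 0.688

0.688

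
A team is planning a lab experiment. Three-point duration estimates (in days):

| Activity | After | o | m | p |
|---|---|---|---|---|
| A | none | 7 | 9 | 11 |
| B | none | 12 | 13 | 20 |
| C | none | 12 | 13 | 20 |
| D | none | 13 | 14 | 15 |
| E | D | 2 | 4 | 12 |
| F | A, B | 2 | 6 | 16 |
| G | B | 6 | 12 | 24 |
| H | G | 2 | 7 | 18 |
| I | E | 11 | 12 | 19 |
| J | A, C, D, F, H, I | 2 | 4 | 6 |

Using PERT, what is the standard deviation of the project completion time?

4.28 days

te_A = (7 + 4·9 + 11)/6 = 54/6 = 9; σ²_A = ((11−7)/6)² = 0.444
te_B = (12 + 4·13 + 20)/6 = 84/6 = 14; σ²_B = ((20−12)/6)² = 1.778
te_C = (12 + 4·13 + 20)/6 = 84/6 = 14; σ²_C = ((20−12)/6)² = 1.778
te_D = (13 + 4·14 + 15)/6 = 84/6 = 14; σ²_D = ((15−13)/6)² = 0.111
te_E = (2 + 4·4 + 12)/6 = 30/6 = 5; σ²_E = ((12−2)/6)² = 2.778
te_F = (2 + 4·6 + 16)/6 = 42/6 = 7; σ²_F = ((16−2)/6)² = 5.444
te_G = (6 + 4·12 + 24)/6 = 78/6 = 13; σ²_G = ((24−6)/6)² = 9.000
te_H = (2 + 4·7 + 18)/6 = 48/6 = 8; σ²_H = ((18−2)/6)² = 7.111
te_I = (11 + 4·12 + 19)/6 = 78/6 = 13; σ²_I = ((19−11)/6)² = 1.778
te_J = (2 + 4·4 + 6)/6 = 24/6 = 4; σ²_J = ((6−2)/6)² = 0.444

Forward pass:
ES_A = 0; EF_A = 9
ES_B = 0; EF_B = 14
ES_C = 0; EF_C = 14
ES_D = 0; EF_D = 14
ES_E = 14; EF_E = 14+5 = 19
ES_F = max(EF_A=9, EF_B=14) = 14; EF_F = 14+7 = 21
ES_G = 14; EF_G = 14+13 = 27
ES_H = 27; EF_H = 27+8 = 35
ES_I = 19; EF_I = 19+13 = 32
ES_J = max(EF_A=9, EF_C=14, EF_D=14, EF_F=21, EF_H=35, EF_I=32) = 35; EF_J = 35+4 = 39
Expected project duration μ = 39 days. Critical path: B → G → H → J.

Variance along critical path = 1.778 + 9.000 + 7.111 + 0.444 = 18.333
σ = √18.333 = 4.282 days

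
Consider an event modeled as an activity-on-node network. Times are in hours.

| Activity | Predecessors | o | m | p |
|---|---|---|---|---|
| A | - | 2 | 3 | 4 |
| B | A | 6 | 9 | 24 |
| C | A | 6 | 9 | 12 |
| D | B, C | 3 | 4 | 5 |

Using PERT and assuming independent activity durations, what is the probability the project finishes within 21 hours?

0.838

te_A = (2 + 4·3 + 4)/6 = 18/6 = 3; σ²_A = ((4−2)/6)² = 0.111
te_B = (6 + 4·9 + 24)/6 = 66/6 = 11; σ²_B = ((24−6)/6)² = 9.000
te_C = (6 + 4·9 + 12)/6 = 54/6 = 9; σ²_C = ((12−6)/6)² = 1.000
te_D = (3 + 4·4 + 5)/6 = 24/6 = 4; σ²_D = ((5−3)/6)² = 0.111

Forward pass:
ES_A = 0; EF_A = 3
ES_B = 3; EF_B = 3+11 = 14
ES_C = 3; EF_C = 3+9 = 12
ES_D = max(EF_B=14, EF_C=12) = 14; EF_D = 14+4 = 18
Expected project duration μ = 18 hours. Critical path: A → B → D.

Variance along critical path = 0.111 + 9.000 + 0.111 = 9.222; σ = √9.222 = 3.037 hours.
Z = (21 − 18) / 3.037 = 0.988
P(T ≤ 21) = Φ(0.988) ≈ 0.838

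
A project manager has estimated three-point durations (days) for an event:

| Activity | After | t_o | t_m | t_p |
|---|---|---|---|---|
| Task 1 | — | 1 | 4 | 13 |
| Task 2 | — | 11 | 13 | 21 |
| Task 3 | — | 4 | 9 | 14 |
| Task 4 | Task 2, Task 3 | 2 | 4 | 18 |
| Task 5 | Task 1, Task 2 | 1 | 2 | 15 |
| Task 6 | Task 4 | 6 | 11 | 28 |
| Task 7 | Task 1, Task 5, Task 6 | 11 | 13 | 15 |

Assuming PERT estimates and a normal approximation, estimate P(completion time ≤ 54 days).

0.950

te_Task 1 = (1 + 4·4 + 13)/6 = 30/6 = 5; σ²_Task 1 = ((13−1)/6)² = 4.000
te_Task 2 = (11 + 4·13 + 21)/6 = 84/6 = 14; σ²_Task 2 = ((21−11)/6)² = 2.778
te_Task 3 = (4 + 4·9 + 14)/6 = 54/6 = 9; σ²_Task 3 = ((14−4)/6)² = 2.778
te_Task 4 = (2 + 4·4 + 18)/6 = 36/6 = 6; σ²_Task 4 = ((18−2)/6)² = 7.111
te_Task 5 = (1 + 4·2 + 15)/6 = 24/6 = 4; σ²_Task 5 = ((15−1)/6)² = 5.444
te_Task 6 = (6 + 4·11 + 28)/6 = 78/6 = 13; σ²_Task 6 = ((28−6)/6)² = 13.444
te_Task 7 = (11 + 4·13 + 15)/6 = 78/6 = 13; σ²_Task 7 = ((15−11)/6)² = 0.444

Forward pass:
ES_Task 1 = 0; EF_Task 1 = 5
ES_Task 2 = 0; EF_Task 2 = 14
ES_Task 3 = 0; EF_Task 3 = 9
ES_Task 4 = max(EF_Task 2=14, EF_Task 3=9) = 14; EF_Task 4 = 14+6 = 20
ES_Task 5 = max(EF_Task 1=5, EF_Task 2=14) = 14; EF_Task 5 = 14+4 = 18
ES_Task 6 = 20; EF_Task 6 = 20+13 = 33
ES_Task 7 = max(EF_Task 1=5, EF_Task 5=18, EF_Task 6=33) = 33; EF_Task 7 = 33+13 = 46
Expected project duration μ = 46 days. Critical path: Task 2 → Task 4 → Task 6 → Task 7.

Variance along critical path = 2.778 + 7.111 + 13.444 + 0.444 = 23.778; σ = √23.778 = 4.876 days.
Z = (54 − 46) / 4.876 = 1.641
P(T ≤ 54) = Φ(1.641) ≈ 0.950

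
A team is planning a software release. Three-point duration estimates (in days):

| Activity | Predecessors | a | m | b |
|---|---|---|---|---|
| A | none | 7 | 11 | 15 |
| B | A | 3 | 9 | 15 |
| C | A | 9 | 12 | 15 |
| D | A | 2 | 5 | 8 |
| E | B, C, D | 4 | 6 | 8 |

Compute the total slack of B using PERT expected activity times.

te_A = (7 + 4·11 + 15)/6 = 66/6 = 11
te_B = (3 + 4·9 + 15)/6 = 54/6 = 9
te_C = (9 + 4·12 + 15)/6 = 72/6 = 12
te_D = (2 + 4·5 + 8)/6 = 30/6 = 5
te_E = (4 + 4·6 + 8)/6 = 36/6 = 6

Forward pass:
ES_A = 0; EF_A = 11
ES_B = 11; EF_B = 11+9 = 20
ES_C = 11; EF_C = 11+12 = 23
ES_D = 11; EF_D = 11+5 = 16
ES_E = max(EF_B=20, EF_C=23, EF_D=16) = 23; EF_E = 23+6 = 29
Expected project duration μ = 29 days. Critical path: A → C → E.

Backward pass:
LF_E = 29; LS_E = 29−6 = 23
LF_D = LS_E = 23; LS_D = 23−5 = 18
LF_C = LS_E = 23; LS_C = 23−12 = 11
LF_B = LS_E = 23; LS_B = 23−9 = 14
LF_A = min(LS_B=14, LS_C=11, LS_D=18) = 11; LS_A = 11−11 = 0
Slack_B = LS_B − ES_B = 14 − 11 = 3

3 days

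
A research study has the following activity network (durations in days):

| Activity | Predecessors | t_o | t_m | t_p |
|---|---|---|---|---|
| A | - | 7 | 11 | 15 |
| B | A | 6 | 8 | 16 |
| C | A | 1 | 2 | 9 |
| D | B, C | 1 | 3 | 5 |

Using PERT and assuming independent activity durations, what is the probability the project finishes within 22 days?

0.327

te_A = (7 + 4·11 + 15)/6 = 66/6 = 11; σ²_A = ((15−7)/6)² = 1.778
te_B = (6 + 4·8 + 16)/6 = 54/6 = 9; σ²_B = ((16−6)/6)² = 2.778
te_C = (1 + 4·2 + 9)/6 = 18/6 = 3; σ²_C = ((9−1)/6)² = 1.778
te_D = (1 + 4·3 + 5)/6 = 18/6 = 3; σ²_D = ((5−1)/6)² = 0.444

Forward pass:
ES_A = 0; EF_A = 11
ES_B = 11; EF_B = 11+9 = 20
ES_C = 11; EF_C = 11+3 = 14
ES_D = max(EF_B=20, EF_C=14) = 20; EF_D = 20+3 = 23
Expected project duration μ = 23 days. Critical path: A → B → D.

Variance along critical path = 1.778 + 2.778 + 0.444 = 5.000; σ = √5.000 = 2.236 days.
Z = (22 − 23) / 2.236 = -0.447
P(T ≤ 22) = Φ(-0.447) ≈ 0.327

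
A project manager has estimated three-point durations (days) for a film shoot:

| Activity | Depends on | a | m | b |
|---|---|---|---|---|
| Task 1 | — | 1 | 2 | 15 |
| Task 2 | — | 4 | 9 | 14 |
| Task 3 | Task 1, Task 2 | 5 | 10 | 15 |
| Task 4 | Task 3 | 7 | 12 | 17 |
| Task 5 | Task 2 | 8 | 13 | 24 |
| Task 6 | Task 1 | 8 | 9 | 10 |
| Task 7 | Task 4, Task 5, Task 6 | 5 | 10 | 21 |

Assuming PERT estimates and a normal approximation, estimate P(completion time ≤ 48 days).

te_Task 1 = (1 + 4·2 + 15)/6 = 24/6 = 4; σ²_Task 1 = ((15−1)/6)² = 5.444
te_Task 2 = (4 + 4·9 + 14)/6 = 54/6 = 9; σ²_Task 2 = ((14−4)/6)² = 2.778
te_Task 3 = (5 + 4·10 + 15)/6 = 60/6 = 10; σ²_Task 3 = ((15−5)/6)² = 2.778
te_Task 4 = (7 + 4·12 + 17)/6 = 72/6 = 12; σ²_Task 4 = ((17−7)/6)² = 2.778
te_Task 5 = (8 + 4·13 + 24)/6 = 84/6 = 14; σ²_Task 5 = ((24−8)/6)² = 7.111
te_Task 6 = (8 + 4·9 + 10)/6 = 54/6 = 9; σ²_Task 6 = ((10−8)/6)² = 0.111
te_Task 7 = (5 + 4·10 + 21)/6 = 66/6 = 11; σ²_Task 7 = ((21−5)/6)² = 7.111

Forward pass:
ES_Task 1 = 0; EF_Task 1 = 4
ES_Task 2 = 0; EF_Task 2 = 9
ES_Task 3 = max(EF_Task 1=4, EF_Task 2=9) = 9; EF_Task 3 = 9+10 = 19
ES_Task 4 = 19; EF_Task 4 = 19+12 = 31
ES_Task 5 = 9; EF_Task 5 = 9+14 = 23
ES_Task 6 = 4; EF_Task 6 = 4+9 = 13
ES_Task 7 = max(EF_Task 4=31, EF_Task 5=23, EF_Task 6=13) = 31; EF_Task 7 = 31+11 = 42
Expected project duration μ = 42 days. Critical path: Task 2 → Task 3 → Task 4 → Task 7.

Variance along critical path = 2.778 + 2.778 + 2.778 + 7.111 = 15.444; σ = √15.444 = 3.930 days.
Z = (48 − 42) / 3.930 = 1.527
P(T ≤ 48) = Φ(1.527) ≈ 0.937

0.937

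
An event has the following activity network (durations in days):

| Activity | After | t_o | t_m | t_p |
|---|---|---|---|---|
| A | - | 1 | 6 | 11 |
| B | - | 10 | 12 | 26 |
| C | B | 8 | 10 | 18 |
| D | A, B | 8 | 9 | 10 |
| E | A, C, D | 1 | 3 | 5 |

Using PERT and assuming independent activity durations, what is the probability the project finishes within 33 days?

te_A = (1 + 4·6 + 11)/6 = 36/6 = 6; σ²_A = ((11−1)/6)² = 2.778
te_B = (10 + 4·12 + 26)/6 = 84/6 = 14; σ²_B = ((26−10)/6)² = 7.111
te_C = (8 + 4·10 + 18)/6 = 66/6 = 11; σ²_C = ((18−8)/6)² = 2.778
te_D = (8 + 4·9 + 10)/6 = 54/6 = 9; σ²_D = ((10−8)/6)² = 0.111
te_E = (1 + 4·3 + 5)/6 = 18/6 = 3; σ²_E = ((5−1)/6)² = 0.444

Forward pass:
ES_A = 0; EF_A = 6
ES_B = 0; EF_B = 14
ES_C = 14; EF_C = 14+11 = 25
ES_D = max(EF_A=6, EF_B=14) = 14; EF_D = 14+9 = 23
ES_E = max(EF_A=6, EF_C=25, EF_D=23) = 25; EF_E = 25+3 = 28
Expected project duration μ = 28 days. Critical path: B → C → E.

Variance along critical path = 7.111 + 2.778 + 0.444 = 10.333; σ = √10.333 = 3.215 days.
Z = (33 − 28) / 3.215 = 1.555
P(T ≤ 33) = Φ(1.555) ≈ 0.940

0.940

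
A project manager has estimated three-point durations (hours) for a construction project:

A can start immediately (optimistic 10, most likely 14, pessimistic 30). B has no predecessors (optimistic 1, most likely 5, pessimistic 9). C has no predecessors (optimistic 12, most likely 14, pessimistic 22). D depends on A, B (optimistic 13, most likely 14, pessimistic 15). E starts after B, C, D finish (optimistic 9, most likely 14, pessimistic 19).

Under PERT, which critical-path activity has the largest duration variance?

A

te_A = (10 + 4·14 + 30)/6 = 96/6 = 16; σ²_A = ((30−10)/6)² = 11.111
te_B = (1 + 4·5 + 9)/6 = 30/6 = 5; σ²_B = ((9−1)/6)² = 1.778
te_C = (12 + 4·14 + 22)/6 = 90/6 = 15; σ²_C = ((22−12)/6)² = 2.778
te_D = (13 + 4·14 + 15)/6 = 84/6 = 14; σ²_D = ((15−13)/6)² = 0.111
te_E = (9 + 4·14 + 19)/6 = 84/6 = 14; σ²_E = ((19−9)/6)² = 2.778

Forward pass:
ES_A = 0; EF_A = 16
ES_B = 0; EF_B = 5
ES_C = 0; EF_C = 15
ES_D = max(EF_A=16, EF_B=5) = 16; EF_D = 16+14 = 30
ES_E = max(EF_B=5, EF_C=15, EF_D=30) = 30; EF_E = 30+14 = 44
Expected project duration μ = 44 hours. Critical path: A → D → E.

Variances on critical path: σ²_A=11.111, σ²_D=0.111, σ²_E=2.778.
Largest is σ²_A = 11.111.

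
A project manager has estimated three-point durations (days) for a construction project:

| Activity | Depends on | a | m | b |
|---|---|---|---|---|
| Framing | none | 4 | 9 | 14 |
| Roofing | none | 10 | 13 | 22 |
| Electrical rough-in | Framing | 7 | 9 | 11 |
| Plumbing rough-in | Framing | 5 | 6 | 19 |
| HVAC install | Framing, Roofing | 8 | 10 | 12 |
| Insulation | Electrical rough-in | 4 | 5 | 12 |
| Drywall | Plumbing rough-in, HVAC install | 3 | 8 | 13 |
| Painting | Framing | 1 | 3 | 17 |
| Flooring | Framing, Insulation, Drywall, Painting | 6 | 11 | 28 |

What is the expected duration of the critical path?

te_Framing = (4 + 4·9 + 14)/6 = 54/6 = 9
te_Roofing = (10 + 4·13 + 22)/6 = 84/6 = 14
te_Electrical rough-in = (7 + 4·9 + 11)/6 = 54/6 = 9
te_Plumbing rough-in = (5 + 4·6 + 19)/6 = 48/6 = 8
te_HVAC install = (8 + 4·10 + 12)/6 = 60/6 = 10
te_Insulation = (4 + 4·5 + 12)/6 = 36/6 = 6
te_Drywall = (3 + 4·8 + 13)/6 = 48/6 = 8
te_Painting = (1 + 4·3 + 17)/6 = 30/6 = 5
te_Flooring = (6 + 4·11 + 28)/6 = 78/6 = 13

Forward pass:
ES_Framing = 0; EF_Framing = 9
ES_Roofing = 0; EF_Roofing = 14
ES_Electrical rough-in = 9; EF_Electrical rough-in = 9+9 = 18
ES_Plumbing rough-in = 9; EF_Plumbing rough-in = 9+8 = 17
ES_HVAC install = max(EF_Framing=9, EF_Roofing=14) = 14; EF_HVAC install = 14+10 = 24
ES_Insulation = 18; EF_Insulation = 18+6 = 24
ES_Drywall = max(EF_Plumbing rough-in=17, EF_HVAC install=24) = 24; EF_Drywall = 24+8 = 32
ES_Painting = 9; EF_Painting = 9+5 = 14
ES_Flooring = max(EF_Framing=9, EF_Insulation=24, EF_Drywall=32, EF_Painting=14) = 32; EF_Flooring = 32+13 = 45
Expected project duration μ = 45 days. Critical path: Roofing → HVAC install → Drywall → Flooring.

45 days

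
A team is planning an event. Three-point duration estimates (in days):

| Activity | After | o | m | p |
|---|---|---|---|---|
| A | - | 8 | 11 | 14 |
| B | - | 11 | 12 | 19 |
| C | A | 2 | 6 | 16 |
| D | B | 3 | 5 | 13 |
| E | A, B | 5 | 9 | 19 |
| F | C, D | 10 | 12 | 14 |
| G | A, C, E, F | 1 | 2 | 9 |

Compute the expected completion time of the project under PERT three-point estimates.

34 days

te_A = (8 + 4·11 + 14)/6 = 66/6 = 11
te_B = (11 + 4·12 + 19)/6 = 78/6 = 13
te_C = (2 + 4·6 + 16)/6 = 42/6 = 7
te_D = (3 + 4·5 + 13)/6 = 36/6 = 6
te_E = (5 + 4·9 + 19)/6 = 60/6 = 10
te_F = (10 + 4·12 + 14)/6 = 72/6 = 12
te_G = (1 + 4·2 + 9)/6 = 18/6 = 3

Forward pass:
ES_A = 0; EF_A = 11
ES_B = 0; EF_B = 13
ES_C = 11; EF_C = 11+7 = 18
ES_D = 13; EF_D = 13+6 = 19
ES_E = max(EF_A=11, EF_B=13) = 13; EF_E = 13+10 = 23
ES_F = max(EF_C=18, EF_D=19) = 19; EF_F = 19+12 = 31
ES_G = max(EF_A=11, EF_C=18, EF_E=23, EF_F=31) = 31; EF_G = 31+3 = 34
Expected project duration μ = 34 days. Critical path: B → D → F → G.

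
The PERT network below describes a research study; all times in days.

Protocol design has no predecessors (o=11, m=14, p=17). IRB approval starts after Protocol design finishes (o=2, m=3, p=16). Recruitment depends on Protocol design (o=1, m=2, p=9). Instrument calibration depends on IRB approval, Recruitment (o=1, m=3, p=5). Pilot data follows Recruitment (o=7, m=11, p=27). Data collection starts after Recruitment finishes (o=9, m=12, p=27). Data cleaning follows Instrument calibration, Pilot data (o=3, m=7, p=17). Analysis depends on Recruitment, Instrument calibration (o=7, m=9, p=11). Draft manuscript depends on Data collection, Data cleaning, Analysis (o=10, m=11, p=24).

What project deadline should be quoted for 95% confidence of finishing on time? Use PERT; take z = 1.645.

59.2 days

te_Protocol design = (11 + 4·14 + 17)/6 = 84/6 = 14; σ²_Protocol design = ((17−11)/6)² = 1.000
te_IRB approval = (2 + 4·3 + 16)/6 = 30/6 = 5; σ²_IRB approval = ((16−2)/6)² = 5.444
te_Recruitment = (1 + 4·2 + 9)/6 = 18/6 = 3; σ²_Recruitment = ((9−1)/6)² = 1.778
te_Instrument calibration = (1 + 4·3 + 5)/6 = 18/6 = 3; σ²_Instrument calibration = ((5−1)/6)² = 0.444
te_Pilot data = (7 + 4·11 + 27)/6 = 78/6 = 13; σ²_Pilot data = ((27−7)/6)² = 11.111
te_Data collection = (9 + 4·12 + 27)/6 = 84/6 = 14; σ²_Data collection = ((27−9)/6)² = 9.000
te_Data cleaning = (3 + 4·7 + 17)/6 = 48/6 = 8; σ²_Data cleaning = ((17−3)/6)² = 5.444
te_Analysis = (7 + 4·9 + 11)/6 = 54/6 = 9; σ²_Analysis = ((11−7)/6)² = 0.444
te_Draft manuscript = (10 + 4·11 + 24)/6 = 78/6 = 13; σ²_Draft manuscript = ((24−10)/6)² = 5.444

Forward pass:
ES_Protocol design = 0; EF_Protocol design = 14
ES_IRB approval = 14; EF_IRB approval = 14+5 = 19
ES_Recruitment = 14; EF_Recruitment = 14+3 = 17
ES_Instrument calibration = max(EF_IRB approval=19, EF_Recruitment=17) = 19; EF_Instrument calibration = 19+3 = 22
ES_Pilot data = 17; EF_Pilot data = 17+13 = 30
ES_Data collection = 17; EF_Data collection = 17+14 = 31
ES_Data cleaning = max(EF_Instrument calibration=22, EF_Pilot data=30) = 30; EF_Data cleaning = 30+8 = 38
ES_Analysis = max(EF_Recruitment=17, EF_Instrument calibration=22) = 22; EF_Analysis = 22+9 = 31
ES_Draft manuscript = max(EF_Data collection=31, EF_Data cleaning=38, EF_Analysis=31) = 38; EF_Draft manuscript = 38+13 = 51
Expected project duration μ = 51 days. Critical path: Protocol design → Recruitment → Pilot data → Data cleaning → Draft manuscript.

Variance along critical path = 1.000 + 1.778 + 11.111 + 5.444 + 5.444 = 24.778; σ = 4.978 days.
D = μ + z·σ = 51 + 1.645·4.978 = 59.2 days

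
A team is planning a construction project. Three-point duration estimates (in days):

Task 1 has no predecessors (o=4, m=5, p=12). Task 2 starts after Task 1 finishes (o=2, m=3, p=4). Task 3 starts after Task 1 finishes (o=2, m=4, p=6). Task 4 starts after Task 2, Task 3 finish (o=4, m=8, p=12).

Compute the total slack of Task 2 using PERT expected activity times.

1 days

te_Task 1 = (4 + 4·5 + 12)/6 = 36/6 = 6
te_Task 2 = (2 + 4·3 + 4)/6 = 18/6 = 3
te_Task 3 = (2 + 4·4 + 6)/6 = 24/6 = 4
te_Task 4 = (4 + 4·8 + 12)/6 = 48/6 = 8

Forward pass:
ES_Task 1 = 0; EF_Task 1 = 6
ES_Task 2 = 6; EF_Task 2 = 6+3 = 9
ES_Task 3 = 6; EF_Task 3 = 6+4 = 10
ES_Task 4 = max(EF_Task 2=9, EF_Task 3=10) = 10; EF_Task 4 = 10+8 = 18
Expected project duration μ = 18 days. Critical path: Task 1 → Task 3 → Task 4.

Backward pass:
LF_Task 4 = 18; LS_Task 4 = 18−8 = 10
LF_Task 3 = LS_Task 4 = 10; LS_Task 3 = 10−4 = 6
LF_Task 2 = LS_Task 4 = 10; LS_Task 2 = 10−3 = 7
LF_Task 1 = min(LS_Task 2=7, LS_Task 3=6) = 6; LS_Task 1 = 6−6 = 0
Slack_Task 2 = LS_Task 2 − ES_Task 2 = 7 − 6 = 1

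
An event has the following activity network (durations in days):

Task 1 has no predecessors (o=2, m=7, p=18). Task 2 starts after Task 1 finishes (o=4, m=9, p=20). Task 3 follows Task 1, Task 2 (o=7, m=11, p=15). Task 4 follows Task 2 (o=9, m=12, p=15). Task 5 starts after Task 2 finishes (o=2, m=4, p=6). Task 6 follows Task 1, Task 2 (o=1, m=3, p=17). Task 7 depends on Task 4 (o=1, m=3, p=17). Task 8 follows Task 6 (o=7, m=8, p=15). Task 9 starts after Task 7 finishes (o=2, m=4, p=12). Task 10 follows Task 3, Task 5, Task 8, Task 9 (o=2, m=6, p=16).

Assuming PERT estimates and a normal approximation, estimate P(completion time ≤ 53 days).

te_Task 1 = (2 + 4·7 + 18)/6 = 48/6 = 8; σ²_Task 1 = ((18−2)/6)² = 7.111
te_Task 2 = (4 + 4·9 + 20)/6 = 60/6 = 10; σ²_Task 2 = ((20−4)/6)² = 7.111
te_Task 3 = (7 + 4·11 + 15)/6 = 66/6 = 11; σ²_Task 3 = ((15−7)/6)² = 1.778
te_Task 4 = (9 + 4·12 + 15)/6 = 72/6 = 12; σ²_Task 4 = ((15−9)/6)² = 1.000
te_Task 5 = (2 + 4·4 + 6)/6 = 24/6 = 4; σ²_Task 5 = ((6−2)/6)² = 0.444
te_Task 6 = (1 + 4·3 + 17)/6 = 30/6 = 5; σ²_Task 6 = ((17−1)/6)² = 7.111
te_Task 7 = (1 + 4·3 + 17)/6 = 30/6 = 5; σ²_Task 7 = ((17−1)/6)² = 7.111
te_Task 8 = (7 + 4·8 + 15)/6 = 54/6 = 9; σ²_Task 8 = ((15−7)/6)² = 1.778
te_Task 9 = (2 + 4·4 + 12)/6 = 30/6 = 5; σ²_Task 9 = ((12−2)/6)² = 2.778
te_Task 10 = (2 + 4·6 + 16)/6 = 42/6 = 7; σ²_Task 10 = ((16−2)/6)² = 5.444

Forward pass:
ES_Task 1 = 0; EF_Task 1 = 8
ES_Task 2 = 8; EF_Task 2 = 8+10 = 18
ES_Task 3 = max(EF_Task 1=8, EF_Task 2=18) = 18; EF_Task 3 = 18+11 = 29
ES_Task 4 = 18; EF_Task 4 = 18+12 = 30
ES_Task 5 = 18; EF_Task 5 = 18+4 = 22
ES_Task 6 = max(EF_Task 1=8, EF_Task 2=18) = 18; EF_Task 6 = 18+5 = 23
ES_Task 7 = 30; EF_Task 7 = 30+5 = 35
ES_Task 8 = 23; EF_Task 8 = 23+9 = 32
ES_Task 9 = 35; EF_Task 9 = 35+5 = 40
ES_Task 10 = max(EF_Task 3=29, EF_Task 5=22, EF_Task 8=32, EF_Task 9=40) = 40; EF_Task 10 = 40+7 = 47
Expected project duration μ = 47 days. Critical path: Task 1 → Task 2 → Task 4 → Task 7 → Task 9 → Task 10.

Variance along critical path = 7.111 + 7.111 + 1.000 + 7.111 + 2.778 + 5.444 = 30.556; σ = √30.556 = 5.528 days.
Z = (53 − 47) / 5.528 = 1.085
P(T ≤ 53) = Φ(1.085) ≈ 0.861

0.861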